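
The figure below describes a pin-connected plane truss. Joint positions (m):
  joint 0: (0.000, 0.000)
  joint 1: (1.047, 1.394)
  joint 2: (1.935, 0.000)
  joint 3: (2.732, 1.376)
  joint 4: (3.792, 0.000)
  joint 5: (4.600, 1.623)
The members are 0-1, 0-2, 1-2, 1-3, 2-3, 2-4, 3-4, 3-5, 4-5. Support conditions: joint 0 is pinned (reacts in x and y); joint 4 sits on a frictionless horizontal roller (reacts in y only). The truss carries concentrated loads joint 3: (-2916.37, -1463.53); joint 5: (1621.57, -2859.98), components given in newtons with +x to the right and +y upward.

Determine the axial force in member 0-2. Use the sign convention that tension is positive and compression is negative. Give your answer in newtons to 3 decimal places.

N=6 nodes, M=9 members, R=3 reactions → 2N=12, M+R=12
member 0 (0-1): L=1.7434, (cx,cy)=(0.6006,0.7996)
member 1 (0-2): L=1.9350, (cx,cy)=(1.0000,0.0000)
member 2 (1-2): L=1.6528, (cx,cy)=(0.5373,-0.8434)
member 3 (1-3): L=1.6851, (cx,cy)=(0.9999,-0.0107)
member 4 (2-3): L=1.5902, (cx,cy)=(0.5012,0.8653)
member 5 (2-4): L=1.8570, (cx,cy)=(1.0000,0.0000)
member 6 (3-4): L=1.7369, (cx,cy)=(0.6103,-0.7922)
member 7 (3-5): L=1.8843, (cx,cy)=(0.9914,0.1311)
member 8 (4-5): L=1.8130, (cx,cy)=(0.4457,0.8952)
solve A·x = −loads:
  F[0-1] = -205.0093 N (compression)
  F[0-2] = -1171.6816 N (compression)
  F[1-2] = +197.2583 N (tension)
  F[1-3] = -229.1119 N (compression)
  F[2-3] = -192.2629 N (compression)
  F[2-4] = -969.3371 N (compression)
  F[3-4] = -1096.3810 N (compression)
  F[3-5] = +3288.3677 N (tension)
  F[4-5] = -3676.3249 N (compression)
  Rx@0 = +1294.8000 N
  Ry@0 = +163.9227 N
  Ry@4 = +4159.5873 N

-1171.682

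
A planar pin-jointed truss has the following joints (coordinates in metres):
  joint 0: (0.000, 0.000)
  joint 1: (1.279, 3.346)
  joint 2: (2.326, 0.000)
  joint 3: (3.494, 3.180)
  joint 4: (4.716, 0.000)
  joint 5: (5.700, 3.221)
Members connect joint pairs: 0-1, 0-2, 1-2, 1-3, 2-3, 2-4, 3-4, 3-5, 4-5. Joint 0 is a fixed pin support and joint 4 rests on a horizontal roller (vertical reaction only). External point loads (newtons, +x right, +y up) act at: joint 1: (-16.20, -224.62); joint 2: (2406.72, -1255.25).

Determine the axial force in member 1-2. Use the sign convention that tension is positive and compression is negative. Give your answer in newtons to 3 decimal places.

653.170

N=6 nodes, M=9 members, R=3 reactions → 2N=12, M+R=12
member 0 (0-1): L=3.5821, (cx,cy)=(0.3571,0.9341)
member 1 (0-2): L=2.3260, (cx,cy)=(1.0000,0.0000)
member 2 (1-2): L=3.5060, (cx,cy)=(0.2986,-0.9544)
member 3 (1-3): L=2.2212, (cx,cy)=(0.9972,-0.0747)
member 4 (2-3): L=3.3877, (cx,cy)=(0.3448,0.9387)
member 5 (2-4): L=2.3900, (cx,cy)=(1.0000,0.0000)
member 6 (3-4): L=3.4067, (cx,cy)=(0.3587,-0.9335)
member 7 (3-5): L=2.2064, (cx,cy)=(0.9998,0.0186)
member 8 (4-5): L=3.3680, (cx,cy)=(0.2922,0.9564)
solve A·x = −loads:
  F[0-1] = -868.5918 N (compression)
  F[0-2] = +2700.6520 N (tension)
  F[1-2] = +653.1703 N (tension)
  F[1-3] = -490.3610 N (compression)
  F[2-3] = +673.1596 N (tension)
  F[2-4] = +256.9012 N (tension)
  F[3-4] = -716.1933 N (compression)
  F[3-5] = +0.0000 N (tension)
  F[4-5] = -0.0000 N (compression)
  Rx@0 = -2390.5200 N
  Ry@0 = +811.3383 N
  Ry@4 = +668.5317 N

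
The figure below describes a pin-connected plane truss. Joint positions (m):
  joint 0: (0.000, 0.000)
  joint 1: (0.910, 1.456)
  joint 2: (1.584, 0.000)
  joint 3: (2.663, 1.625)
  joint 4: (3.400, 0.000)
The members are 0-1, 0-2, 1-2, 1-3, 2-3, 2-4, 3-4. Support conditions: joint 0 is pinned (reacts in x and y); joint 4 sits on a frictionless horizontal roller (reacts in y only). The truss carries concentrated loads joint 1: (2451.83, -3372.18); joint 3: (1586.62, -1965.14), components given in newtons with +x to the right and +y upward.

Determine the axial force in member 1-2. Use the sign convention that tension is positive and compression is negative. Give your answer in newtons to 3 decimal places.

-2728.676

N=5 nodes, M=7 members, R=3 reactions → 2N=10, M+R=10
member 0 (0-1): L=1.7170, (cx,cy)=(0.5300,0.8480)
member 1 (0-2): L=1.5840, (cx,cy)=(1.0000,0.0000)
member 2 (1-2): L=1.6044, (cx,cy)=(0.4201,-0.9075)
member 3 (1-3): L=1.7611, (cx,cy)=(0.9954,0.0960)
member 4 (2-3): L=1.9506, (cx,cy)=(0.5532,0.8331)
member 5 (2-4): L=1.8160, (cx,cy)=(1.0000,0.0000)
member 6 (3-4): L=1.7843, (cx,cy)=(0.4130,-0.9107)
solve A·x = −loads:
  F[0-1] = -1282.2287 N (compression)
  F[0-2] = +4718.0299 N (tension)
  F[1-2] = -2728.6760 N (compression)
  F[1-3] = -1994.3362 N (compression)
  F[2-3] = +2972.4018 N (tension)
  F[2-4] = +1927.5349 N (tension)
  F[3-4] = -4666.6717 N (compression)
  Rx@0 = -4038.4500 N
  Ry@0 = +1087.3278 N
  Ry@4 = +4249.9922 N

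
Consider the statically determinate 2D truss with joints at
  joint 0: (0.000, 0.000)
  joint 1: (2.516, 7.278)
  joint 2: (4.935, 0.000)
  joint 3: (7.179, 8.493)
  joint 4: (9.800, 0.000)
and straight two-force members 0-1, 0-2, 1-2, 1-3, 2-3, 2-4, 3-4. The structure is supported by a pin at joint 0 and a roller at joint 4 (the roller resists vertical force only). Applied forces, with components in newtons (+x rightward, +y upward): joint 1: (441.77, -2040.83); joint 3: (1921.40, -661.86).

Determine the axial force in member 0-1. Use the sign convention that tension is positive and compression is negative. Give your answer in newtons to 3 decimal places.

N=5 nodes, M=7 members, R=3 reactions → 2N=10, M+R=10
member 0 (0-1): L=7.7006, (cx,cy)=(0.3267,0.9451)
member 1 (0-2): L=4.9350, (cx,cy)=(1.0000,0.0000)
member 2 (1-2): L=7.6695, (cx,cy)=(0.3154,-0.9490)
member 3 (1-3): L=4.8187, (cx,cy)=(0.9677,0.2521)
member 4 (2-3): L=8.7845, (cx,cy)=(0.2555,0.9668)
member 5 (2-4): L=4.8650, (cx,cy)=(1.0000,0.0000)
member 6 (3-4): L=8.8882, (cx,cy)=(0.2949,-0.9555)
solve A·x = −loads:
  F[0-1] = +316.7199 N (tension)
  F[0-2] = +2259.6891 N (tension)
  F[1-2] = -2354.9800 N (compression)
  F[1-3] = +417.9916 N (tension)
  F[2-3] = +2311.4642 N (tension)
  F[2-4] = +926.4471 N (tension)
  F[3-4] = -3141.7313 N (compression)
  Rx@0 = -2363.1700 N
  Ry@0 = -299.3379 N
  Ry@4 = +3002.0279 N

316.720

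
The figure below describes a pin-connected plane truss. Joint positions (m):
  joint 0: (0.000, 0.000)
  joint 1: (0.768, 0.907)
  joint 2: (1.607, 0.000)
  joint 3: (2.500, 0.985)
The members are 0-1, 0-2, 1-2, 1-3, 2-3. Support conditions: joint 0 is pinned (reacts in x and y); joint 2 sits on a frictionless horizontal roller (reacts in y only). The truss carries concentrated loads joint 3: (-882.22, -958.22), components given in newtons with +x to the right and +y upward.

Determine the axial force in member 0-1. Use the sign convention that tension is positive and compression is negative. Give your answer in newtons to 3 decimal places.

-10.842

N=4 nodes, M=5 members, R=3 reactions → 2N=8, M+R=8
member 0 (0-1): L=1.1885, (cx,cy)=(0.6462,0.7632)
member 1 (0-2): L=1.6070, (cx,cy)=(1.0000,0.0000)
member 2 (1-2): L=1.2355, (cx,cy)=(0.6791,-0.7341)
member 3 (1-3): L=1.7338, (cx,cy)=(0.9990,0.0450)
member 4 (2-3): L=1.3295, (cx,cy)=(0.6717,0.7409)
solve A·x = −loads:
  F[0-1] = -10.8417 N (compression)
  F[0-2] = -875.2141 N (compression)
  F[1-2] = +10.4077 N (tension)
  F[1-3] = -14.0876 N (compression)
  F[2-3] = -1292.5363 N (compression)
  Rx@0 = +882.2200 N
  Ry@0 = +8.2740 N
  Ry@2 = +949.9460 N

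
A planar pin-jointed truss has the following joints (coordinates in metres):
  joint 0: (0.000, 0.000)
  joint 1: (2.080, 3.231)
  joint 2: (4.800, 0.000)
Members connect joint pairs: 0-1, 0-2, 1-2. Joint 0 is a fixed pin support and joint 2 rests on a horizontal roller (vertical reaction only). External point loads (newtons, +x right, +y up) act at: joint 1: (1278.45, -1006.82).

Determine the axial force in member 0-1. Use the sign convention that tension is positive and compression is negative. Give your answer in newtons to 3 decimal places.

N=3 nodes, M=3 members, R=3 reactions → 2N=6, M+R=6
member 0 (0-1): L=3.8426, (cx,cy)=(0.5413,0.8408)
member 1 (0-2): L=4.8000, (cx,cy)=(1.0000,0.0000)
member 2 (1-2): L=4.2235, (cx,cy)=(0.6440,-0.7650)
solve A·x = −loads:
  F[0-1] = +344.9268 N (tension)
  F[0-2] = +1091.7423 N (tension)
  F[1-2] = -1695.2018 N (compression)
  Rx@0 = -1278.4500 N
  Ry@0 = -290.0253 N
  Ry@2 = +1296.8453 N

344.927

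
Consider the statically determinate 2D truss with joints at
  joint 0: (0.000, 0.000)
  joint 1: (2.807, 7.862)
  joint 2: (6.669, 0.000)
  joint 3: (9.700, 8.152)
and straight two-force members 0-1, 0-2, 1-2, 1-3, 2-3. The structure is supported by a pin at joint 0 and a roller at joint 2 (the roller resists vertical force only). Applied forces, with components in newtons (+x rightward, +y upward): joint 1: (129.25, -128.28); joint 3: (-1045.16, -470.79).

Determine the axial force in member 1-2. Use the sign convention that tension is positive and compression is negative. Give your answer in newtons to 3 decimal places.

913.649

N=4 nodes, M=5 members, R=3 reactions → 2N=8, M+R=8
member 0 (0-1): L=8.3481, (cx,cy)=(0.3362,0.9418)
member 1 (0-2): L=6.6690, (cx,cy)=(1.0000,0.0000)
member 2 (1-2): L=8.7593, (cx,cy)=(0.4409,-0.8976)
member 3 (1-3): L=6.8991, (cx,cy)=(0.9991,0.0420)
member 4 (2-3): L=8.6972, (cx,cy)=(0.3485,0.9373)
solve A·x = −loads:
  F[0-1] = -1046.4503 N (compression)
  F[0-2] = -564.0460 N (compression)
  F[1-2] = +913.6491 N (tension)
  F[1-3] = -884.7245 N (compression)
  F[2-3] = -462.6024 N (compression)
  Rx@0 = +915.9100 N
  Ry@0 = +985.5201 N
  Ry@2 = -386.4501 N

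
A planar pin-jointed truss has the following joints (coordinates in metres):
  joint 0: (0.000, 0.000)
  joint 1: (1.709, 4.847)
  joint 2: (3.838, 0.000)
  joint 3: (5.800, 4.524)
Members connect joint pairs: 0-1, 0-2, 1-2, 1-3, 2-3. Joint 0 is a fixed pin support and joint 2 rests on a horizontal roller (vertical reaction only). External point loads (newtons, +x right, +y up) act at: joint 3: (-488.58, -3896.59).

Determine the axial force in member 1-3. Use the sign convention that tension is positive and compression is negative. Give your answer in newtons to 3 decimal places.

N=4 nodes, M=5 members, R=3 reactions → 2N=8, M+R=8
member 0 (0-1): L=5.1395, (cx,cy)=(0.3325,0.9431)
member 1 (0-2): L=3.8380, (cx,cy)=(1.0000,0.0000)
member 2 (1-2): L=5.2940, (cx,cy)=(0.4022,-0.9156)
member 3 (1-3): L=4.1037, (cx,cy)=(0.9969,-0.0787)
member 4 (2-3): L=4.9311, (cx,cy)=(0.3979,0.9174)
solve A·x = −loads:
  F[0-1] = +1501.4860 N (tension)
  F[0-2] = -987.8616 N (compression)
  F[1-2] = -1646.7883 N (compression)
  F[1-3] = +1165.1624 N (tension)
  F[2-3] = -4147.2935 N (compression)
  Rx@0 = +488.5800 N
  Ry@0 = -1416.0432 N
  Ry@2 = +5312.6332 N

1165.162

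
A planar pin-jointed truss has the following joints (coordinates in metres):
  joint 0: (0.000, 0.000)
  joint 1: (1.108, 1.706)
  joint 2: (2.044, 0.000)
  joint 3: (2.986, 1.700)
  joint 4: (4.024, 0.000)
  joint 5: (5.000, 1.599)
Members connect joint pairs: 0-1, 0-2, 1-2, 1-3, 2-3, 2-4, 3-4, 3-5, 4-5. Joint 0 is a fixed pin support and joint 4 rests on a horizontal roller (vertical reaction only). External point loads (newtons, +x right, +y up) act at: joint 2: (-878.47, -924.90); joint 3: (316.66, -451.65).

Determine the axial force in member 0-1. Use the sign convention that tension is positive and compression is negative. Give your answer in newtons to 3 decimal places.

N=6 nodes, M=9 members, R=3 reactions → 2N=12, M+R=12
member 0 (0-1): L=2.0342, (cx,cy)=(0.5447,0.8386)
member 1 (0-2): L=2.0440, (cx,cy)=(1.0000,0.0000)
member 2 (1-2): L=1.9459, (cx,cy)=(0.4810,-0.8767)
member 3 (1-3): L=1.8780, (cx,cy)=(1.0000,-0.0032)
member 4 (2-3): L=1.9435, (cx,cy)=(0.4847,0.8747)
member 5 (2-4): L=1.9800, (cx,cy)=(1.0000,0.0000)
member 6 (3-4): L=1.9918, (cx,cy)=(0.5211,-0.8535)
member 7 (3-5): L=2.0165, (cx,cy)=(0.9987,-0.0501)
member 8 (4-5): L=1.8733, (cx,cy)=(0.5210,0.8536)
solve A·x = −loads:
  F[0-1] = -522.0575 N (compression)
  F[0-2] = -277.4572 N (compression)
  F[1-2] = +501.3036 N (tension)
  F[1-3] = -525.4881 N (compression)
  F[2-3] = +554.9389 N (tension)
  F[2-4] = +573.1767 N (tension)
  F[3-4] = -1099.8833 N (compression)
  F[3-5] = -0.0000 N (compression)
  F[4-5] = +0.0000 N (tension)
  Rx@0 = +561.8100 N
  Ry@0 = +437.8212 N
  Ry@4 = +938.7288 N

-522.057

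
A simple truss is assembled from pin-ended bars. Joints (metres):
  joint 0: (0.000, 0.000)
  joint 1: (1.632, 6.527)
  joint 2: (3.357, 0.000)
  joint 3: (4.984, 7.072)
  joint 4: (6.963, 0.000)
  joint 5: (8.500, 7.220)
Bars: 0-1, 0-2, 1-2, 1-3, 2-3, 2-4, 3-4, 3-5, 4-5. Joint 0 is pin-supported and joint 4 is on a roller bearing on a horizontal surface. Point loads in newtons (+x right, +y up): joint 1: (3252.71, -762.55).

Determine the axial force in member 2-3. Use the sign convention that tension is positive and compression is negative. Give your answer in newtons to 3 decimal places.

N=6 nodes, M=9 members, R=3 reactions → 2N=12, M+R=12
member 0 (0-1): L=6.7279, (cx,cy)=(0.2426,0.9701)
member 1 (0-2): L=3.3570, (cx,cy)=(1.0000,0.0000)
member 2 (1-2): L=6.7511, (cx,cy)=(0.2555,-0.9668)
member 3 (1-3): L=3.3960, (cx,cy)=(0.9870,0.1605)
member 4 (2-3): L=7.2567, (cx,cy)=(0.2242,0.9745)
member 5 (2-4): L=3.6060, (cx,cy)=(1.0000,0.0000)
member 6 (3-4): L=7.3437, (cx,cy)=(0.2695,-0.9630)
member 7 (3-5): L=3.5191, (cx,cy)=(0.9991,0.0421)
member 8 (4-5): L=7.3818, (cx,cy)=(0.2082,0.9781)
solve A·x = −loads:
  F[0-1] = +2541.1072 N (tension)
  F[0-2] = +2636.3121 N (tension)
  F[1-2] = -3626.1251 N (compression)
  F[1-3] = -1732.2387 N (compression)
  F[2-3] = +3597.3385 N (tension)
  F[2-4] = +903.2444 N (tension)
  F[3-4] = -3351.7622 N (compression)
  F[3-5] = +0.0000 N (tension)
  F[4-5] = +0.0000 N (tension)
  Rx@0 = -3252.7100 N
  Ry@0 = -2465.2139 N
  Ry@4 = +3227.7639 N

3597.338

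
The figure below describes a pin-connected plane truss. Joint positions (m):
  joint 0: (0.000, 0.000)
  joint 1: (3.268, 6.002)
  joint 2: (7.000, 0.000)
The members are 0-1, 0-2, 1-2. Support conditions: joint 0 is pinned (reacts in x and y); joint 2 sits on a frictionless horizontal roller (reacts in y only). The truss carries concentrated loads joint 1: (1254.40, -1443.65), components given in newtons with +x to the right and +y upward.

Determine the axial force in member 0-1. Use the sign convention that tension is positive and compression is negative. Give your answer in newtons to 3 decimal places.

348.290

N=3 nodes, M=3 members, R=3 reactions → 2N=6, M+R=6
member 0 (0-1): L=6.8340, (cx,cy)=(0.4782,0.8783)
member 1 (0-2): L=7.0000, (cx,cy)=(1.0000,0.0000)
member 2 (1-2): L=7.0677, (cx,cy)=(0.5280,-0.8492)
solve A·x = −loads:
  F[0-1] = +348.2899 N (tension)
  F[0-2] = +1087.8492 N (tension)
  F[1-2] = -2060.1686 N (compression)
  Rx@0 = -1254.4000 N
  Ry@0 = -305.8867 N
  Ry@2 = +1749.5367 N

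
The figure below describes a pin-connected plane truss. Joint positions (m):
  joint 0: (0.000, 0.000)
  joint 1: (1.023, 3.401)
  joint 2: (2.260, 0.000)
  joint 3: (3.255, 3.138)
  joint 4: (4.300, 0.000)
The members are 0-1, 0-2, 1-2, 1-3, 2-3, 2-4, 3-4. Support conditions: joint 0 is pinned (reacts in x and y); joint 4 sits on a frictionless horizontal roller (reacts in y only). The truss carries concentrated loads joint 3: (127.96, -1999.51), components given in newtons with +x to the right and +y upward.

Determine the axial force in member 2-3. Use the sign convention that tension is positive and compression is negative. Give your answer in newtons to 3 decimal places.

-445.496

N=5 nodes, M=7 members, R=3 reactions → 2N=10, M+R=10
member 0 (0-1): L=3.5515, (cx,cy)=(0.2880,0.9576)
member 1 (0-2): L=2.2600, (cx,cy)=(1.0000,0.0000)
member 2 (1-2): L=3.6190, (cx,cy)=(0.3418,-0.9398)
member 3 (1-3): L=2.2474, (cx,cy)=(0.9931,-0.1170)
member 4 (2-3): L=3.2920, (cx,cy)=(0.3023,0.9532)
member 5 (2-4): L=2.0400, (cx,cy)=(1.0000,0.0000)
member 6 (3-4): L=3.3074, (cx,cy)=(0.3160,-0.9488)
solve A·x = −loads:
  F[0-1] = -409.9201 N (compression)
  F[0-2] = +246.0356 N (tension)
  F[1-2] = +451.8760 N (tension)
  F[1-3] = -274.4165 N (compression)
  F[2-3] = -445.4956 N (compression)
  F[2-4] = +535.1424 N (tension)
  F[3-4] = -1693.7265 N (compression)
  Rx@0 = -127.9600 N
  Ry@0 = +392.5464 N
  Ry@4 = +1606.9636 N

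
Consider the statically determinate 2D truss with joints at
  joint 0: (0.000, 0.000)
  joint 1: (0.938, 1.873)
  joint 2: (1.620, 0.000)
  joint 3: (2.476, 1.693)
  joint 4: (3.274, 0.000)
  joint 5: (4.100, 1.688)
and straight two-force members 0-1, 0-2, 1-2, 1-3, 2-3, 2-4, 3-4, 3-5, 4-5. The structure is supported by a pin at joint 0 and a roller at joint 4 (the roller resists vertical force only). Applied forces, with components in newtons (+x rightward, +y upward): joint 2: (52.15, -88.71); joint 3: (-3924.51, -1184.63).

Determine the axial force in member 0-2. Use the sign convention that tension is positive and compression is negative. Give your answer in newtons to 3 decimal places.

N=6 nodes, M=9 members, R=3 reactions → 2N=12, M+R=12
member 0 (0-1): L=2.0947, (cx,cy)=(0.4478,0.8941)
member 1 (0-2): L=1.6200, (cx,cy)=(1.0000,0.0000)
member 2 (1-2): L=1.9933, (cx,cy)=(0.3421,-0.9396)
member 3 (1-3): L=1.5485, (cx,cy)=(0.9932,-0.1162)
member 4 (2-3): L=1.8971, (cx,cy)=(0.4512,0.8924)
member 5 (2-4): L=1.6540, (cx,cy)=(1.0000,0.0000)
member 6 (3-4): L=1.8716, (cx,cy)=(0.4264,-0.9046)
member 7 (3-5): L=1.6240, (cx,cy)=(1.0000,-0.0031)
member 8 (4-5): L=1.8793, (cx,cy)=(0.4395,0.8982)
solve A·x = −loads:
  F[0-1] = -2642.6910 N (compression)
  F[0-2] = -2688.9990 N (compression)
  F[1-2] = +2780.5930 N (tension)
  F[1-3] = -2149.2995 N (compression)
  F[2-3] = -2828.3535 N (compression)
  F[2-4] = -513.5845 N (compression)
  F[3-4] = +1204.5710 N (tension)
  F[3-5] = -0.0000 N (compression)
  F[4-5] = +0.0000 N (tension)
  Rx@0 = +3872.3600 N
  Ry@0 = +2362.9372 N
  Ry@4 = -1089.5972 N

-2688.999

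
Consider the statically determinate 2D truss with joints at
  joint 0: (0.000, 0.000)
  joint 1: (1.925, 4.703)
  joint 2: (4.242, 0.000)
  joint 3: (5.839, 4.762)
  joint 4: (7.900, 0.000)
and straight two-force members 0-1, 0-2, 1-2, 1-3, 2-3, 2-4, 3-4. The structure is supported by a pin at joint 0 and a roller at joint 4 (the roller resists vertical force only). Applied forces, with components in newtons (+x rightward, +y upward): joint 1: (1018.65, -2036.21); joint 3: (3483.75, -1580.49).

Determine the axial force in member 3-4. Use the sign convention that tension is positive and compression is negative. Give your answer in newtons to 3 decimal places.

N=5 nodes, M=7 members, R=3 reactions → 2N=10, M+R=10
member 0 (0-1): L=5.0817, (cx,cy)=(0.3788,0.9255)
member 1 (0-2): L=4.2420, (cx,cy)=(1.0000,0.0000)
member 2 (1-2): L=5.2428, (cx,cy)=(0.4419,-0.8970)
member 3 (1-3): L=3.9144, (cx,cy)=(0.9999,0.0151)
member 4 (2-3): L=5.0227, (cx,cy)=(0.3180,0.9481)
member 5 (2-4): L=3.6580, (cx,cy)=(1.0000,0.0000)
member 6 (3-4): L=5.1889, (cx,cy)=(0.3972,-0.9177)
solve A·x = −loads:
  F[0-1] = +814.7147 N (tension)
  F[0-2] = +4193.7787 N (tension)
  F[1-2] = -3099.3617 N (compression)
  F[1-3] = +659.7827 N (tension)
  F[2-3] = +2932.4446 N (tension)
  F[2-4] = +1891.6439 N (tension)
  F[3-4] = -4762.4907 N (compression)
  Rx@0 = -4502.4000 N
  Ry@0 = -753.9980 N
  Ry@4 = +4370.6980 N

-4762.491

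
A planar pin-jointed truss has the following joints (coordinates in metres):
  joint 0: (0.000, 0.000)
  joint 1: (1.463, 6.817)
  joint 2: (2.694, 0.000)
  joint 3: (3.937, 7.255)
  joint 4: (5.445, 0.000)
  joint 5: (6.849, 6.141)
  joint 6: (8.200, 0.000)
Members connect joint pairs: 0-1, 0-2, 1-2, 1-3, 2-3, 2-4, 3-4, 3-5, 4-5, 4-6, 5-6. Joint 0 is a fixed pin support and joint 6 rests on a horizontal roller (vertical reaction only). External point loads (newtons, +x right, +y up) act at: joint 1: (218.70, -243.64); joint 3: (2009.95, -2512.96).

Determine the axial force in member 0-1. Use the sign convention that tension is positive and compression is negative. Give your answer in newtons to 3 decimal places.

463.853

N=7 nodes, M=11 members, R=3 reactions → 2N=14, M+R=14
member 0 (0-1): L=6.9722, (cx,cy)=(0.2098,0.9777)
member 1 (0-2): L=2.6940, (cx,cy)=(1.0000,0.0000)
member 2 (1-2): L=6.9273, (cx,cy)=(0.1777,-0.9841)
member 3 (1-3): L=2.5125, (cx,cy)=(0.9847,0.1743)
member 4 (2-3): L=7.3607, (cx,cy)=(0.1689,0.9856)
member 5 (2-4): L=2.7510, (cx,cy)=(1.0000,0.0000)
member 6 (3-4): L=7.4101, (cx,cy)=(0.2035,-0.9791)
member 7 (3-5): L=3.1178, (cx,cy)=(0.9340,-0.3573)
member 8 (4-5): L=6.2995, (cx,cy)=(0.2229,0.9748)
member 9 (4-6): L=2.7550, (cx,cy)=(1.0000,0.0000)
member 10 (5-6): L=6.2879, (cx,cy)=(0.2149,-0.9766)
solve A·x = −loads:
  F[0-1] = +463.8527 N (tension)
  F[0-2] = +2131.3185 N (tension)
  F[1-2] = -707.6529 N (compression)
  F[1-3] = +4.4523 N (tension)
  F[2-3] = +706.5369 N (tension)
  F[2-4] = +1886.2533 N (tension)
  F[3-4] = -2761.2881 N (compression)
  F[3-5] = -1417.9098 N (compression)
  F[4-5] = +2773.2607 N (tension)
  F[4-6] = +706.2173 N (tension)
  F[5-6] = -3286.8910 N (compression)
  Rx@0 = -2228.6500 N
  Ry@0 = -453.5261 N
  Ry@6 = +3210.1261 N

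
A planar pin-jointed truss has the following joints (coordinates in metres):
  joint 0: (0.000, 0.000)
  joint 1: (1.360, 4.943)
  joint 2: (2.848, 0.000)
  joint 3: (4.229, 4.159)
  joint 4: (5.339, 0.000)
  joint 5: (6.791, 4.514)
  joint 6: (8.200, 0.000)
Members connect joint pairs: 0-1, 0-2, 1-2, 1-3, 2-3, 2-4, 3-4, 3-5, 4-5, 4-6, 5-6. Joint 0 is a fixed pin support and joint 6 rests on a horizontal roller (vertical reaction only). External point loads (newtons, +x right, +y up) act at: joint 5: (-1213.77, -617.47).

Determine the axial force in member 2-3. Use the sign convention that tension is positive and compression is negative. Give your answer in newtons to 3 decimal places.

-955.798

N=7 nodes, M=11 members, R=3 reactions → 2N=14, M+R=14
member 0 (0-1): L=5.1267, (cx,cy)=(0.2653,0.9642)
member 1 (0-2): L=2.8480, (cx,cy)=(1.0000,0.0000)
member 2 (1-2): L=5.1621, (cx,cy)=(0.2883,-0.9576)
member 3 (1-3): L=2.9742, (cx,cy)=(0.9646,-0.2636)
member 4 (2-3): L=4.3823, (cx,cy)=(0.3151,0.9490)
member 5 (2-4): L=2.4910, (cx,cy)=(1.0000,0.0000)
member 6 (3-4): L=4.3046, (cx,cy)=(0.2579,-0.9662)
member 7 (3-5): L=2.5865, (cx,cy)=(0.9905,0.1373)
member 8 (4-5): L=4.7418, (cx,cy)=(0.3062,0.9520)
member 9 (4-6): L=2.8610, (cx,cy)=(1.0000,0.0000)
member 10 (5-6): L=4.7288, (cx,cy)=(0.2980,-0.9546)
solve A·x = −loads:
  F[0-1] = -803.0364 N (compression)
  F[0-2] = -1000.7414 N (compression)
  F[1-2] = +947.3074 N (tension)
  F[1-3] = -503.9165 N (compression)
  F[2-3] = -955.7979 N (compression)
  F[2-4] = -426.4734 N (compression)
  F[3-4] = +663.9052 N (tension)
  F[3-5] = -967.6523 N (compression)
  F[4-5] = -673.8211 N (compression)
  F[4-6] = -48.9420 N (compression)
  F[5-6] = +164.2559 N (tension)
  Rx@0 = +1213.7700 N
  Ry@0 = +774.2650 N
  Ry@6 = -156.7950 N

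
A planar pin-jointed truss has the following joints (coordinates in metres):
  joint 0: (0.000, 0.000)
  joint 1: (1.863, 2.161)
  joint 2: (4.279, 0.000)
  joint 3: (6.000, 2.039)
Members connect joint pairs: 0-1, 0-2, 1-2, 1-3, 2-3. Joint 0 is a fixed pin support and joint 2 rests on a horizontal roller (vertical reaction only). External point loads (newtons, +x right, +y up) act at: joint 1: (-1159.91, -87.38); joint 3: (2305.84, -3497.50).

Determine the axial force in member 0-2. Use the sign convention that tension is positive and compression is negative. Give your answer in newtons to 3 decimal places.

N=4 nodes, M=5 members, R=3 reactions → 2N=8, M+R=8
member 0 (0-1): L=2.8532, (cx,cy)=(0.6530,0.7574)
member 1 (0-2): L=4.2790, (cx,cy)=(1.0000,0.0000)
member 2 (1-2): L=3.2414, (cx,cy)=(0.7453,-0.6667)
member 3 (1-3): L=4.1388, (cx,cy)=(0.9996,-0.0295)
member 4 (2-3): L=2.6682, (cx,cy)=(0.6450,0.7642)
solve A·x = −loads:
  F[0-1] = +2469.4112 N (tension)
  F[0-2] = -466.4806 N (compression)
  F[1-2] = -3163.4420 N (compression)
  F[1-3] = +5132.4103 N (tension)
  F[2-3] = -4378.8156 N (compression)
  Rx@0 = -1145.9300 N
  Ry@0 = -1870.3271 N
  Ry@2 = +5455.2071 N

-466.481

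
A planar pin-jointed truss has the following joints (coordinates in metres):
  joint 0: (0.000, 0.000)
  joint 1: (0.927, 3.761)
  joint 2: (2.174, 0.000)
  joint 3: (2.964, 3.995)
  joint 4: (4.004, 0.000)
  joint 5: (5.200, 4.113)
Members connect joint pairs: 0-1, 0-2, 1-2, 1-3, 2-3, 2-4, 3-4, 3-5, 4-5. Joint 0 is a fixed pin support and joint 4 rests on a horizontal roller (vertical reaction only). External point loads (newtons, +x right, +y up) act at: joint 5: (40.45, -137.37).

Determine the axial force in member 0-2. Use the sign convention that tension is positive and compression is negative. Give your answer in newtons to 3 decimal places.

20.095

N=6 nodes, M=9 members, R=3 reactions → 2N=12, M+R=12
member 0 (0-1): L=3.8736, (cx,cy)=(0.2393,0.9709)
member 1 (0-2): L=2.1740, (cx,cy)=(1.0000,0.0000)
member 2 (1-2): L=3.9623, (cx,cy)=(0.3147,-0.9492)
member 3 (1-3): L=2.0504, (cx,cy)=(0.9935,0.1141)
member 4 (2-3): L=4.0724, (cx,cy)=(0.1940,0.9810)
member 5 (2-4): L=1.8300, (cx,cy)=(1.0000,0.0000)
member 6 (3-4): L=4.1282, (cx,cy)=(0.2519,-0.9677)
member 7 (3-5): L=2.2391, (cx,cy)=(0.9986,0.0527)
member 8 (4-5): L=4.2834, (cx,cy)=(0.2792,0.9602)
solve A·x = −loads:
  F[0-1] = +85.0553 N (tension)
  F[0-2] = +20.0950 N (tension)
  F[1-2] = -81.4394 N (compression)
  F[1-3] = +46.2875 N (tension)
  F[2-3] = +78.7981 N (tension)
  F[2-4] = -20.8212 N (compression)
  F[3-4] = -80.8838 N (compression)
  F[3-5] = +81.7617 N (tension)
  F[4-5] = -147.5472 N (compression)
  Rx@0 = -40.4500 N
  Ry@0 = -82.5838 N
  Ry@4 = +219.9538 N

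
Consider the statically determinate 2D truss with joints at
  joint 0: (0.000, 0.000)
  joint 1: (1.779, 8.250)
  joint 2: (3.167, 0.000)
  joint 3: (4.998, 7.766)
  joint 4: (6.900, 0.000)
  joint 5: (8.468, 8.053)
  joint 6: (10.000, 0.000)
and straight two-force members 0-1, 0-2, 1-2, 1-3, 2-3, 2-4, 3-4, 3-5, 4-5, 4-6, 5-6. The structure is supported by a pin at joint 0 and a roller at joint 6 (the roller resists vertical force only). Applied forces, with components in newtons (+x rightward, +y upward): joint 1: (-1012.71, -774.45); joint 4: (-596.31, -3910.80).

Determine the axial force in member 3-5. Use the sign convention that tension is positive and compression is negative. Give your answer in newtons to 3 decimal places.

N=7 nodes, M=11 members, R=3 reactions → 2N=14, M+R=14
member 0 (0-1): L=8.4396, (cx,cy)=(0.2108,0.9775)
member 1 (0-2): L=3.1670, (cx,cy)=(1.0000,0.0000)
member 2 (1-2): L=8.3659, (cx,cy)=(0.1659,-0.9861)
member 3 (1-3): L=3.2552, (cx,cy)=(0.9889,-0.1487)
member 4 (2-3): L=7.9789, (cx,cy)=(0.2295,0.9733)
member 5 (2-4): L=3.7330, (cx,cy)=(1.0000,0.0000)
member 6 (3-4): L=7.9955, (cx,cy)=(0.2379,-0.9713)
member 7 (3-5): L=3.4818, (cx,cy)=(0.9966,0.0824)
member 8 (4-5): L=8.2042, (cx,cy)=(0.1911,0.9816)
member 9 (4-6): L=3.1000, (cx,cy)=(1.0000,0.0000)
member 10 (5-6): L=8.1974, (cx,cy)=(0.1869,-0.9824)
solve A·x = −loads:
  F[0-1] = -2746.2135 N (compression)
  F[0-2] = -1030.1422 N (compression)
  F[1-2] = +1919.3082 N (tension)
  F[1-3] = +116.6956 N (tension)
  F[2-3] = -1944.6027 N (compression)
  F[2-4] = -265.4621 N (compression)
  F[3-4] = +1899.8529 N (tension)
  F[3-5] = -785.4638 N (compression)
  F[4-5] = +2104.2738 N (tension)
  F[4-6] = +380.6203 N (tension)
  F[5-6] = -2036.6237 N (compression)
  Rx@0 = +1609.0200 N
  Ry@0 = +2684.5091 N
  Ry@6 = +2000.7409 N

-785.464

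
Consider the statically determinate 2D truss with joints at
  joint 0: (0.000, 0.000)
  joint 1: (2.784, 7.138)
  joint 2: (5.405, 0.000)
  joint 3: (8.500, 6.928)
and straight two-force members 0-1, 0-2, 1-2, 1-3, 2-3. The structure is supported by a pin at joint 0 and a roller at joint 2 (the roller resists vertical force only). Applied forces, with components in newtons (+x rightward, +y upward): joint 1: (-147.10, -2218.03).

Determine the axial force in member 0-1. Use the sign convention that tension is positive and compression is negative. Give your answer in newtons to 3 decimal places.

-1363.000

N=4 nodes, M=5 members, R=3 reactions → 2N=8, M+R=8
member 0 (0-1): L=7.6617, (cx,cy)=(0.3634,0.9316)
member 1 (0-2): L=5.4050, (cx,cy)=(1.0000,0.0000)
member 2 (1-2): L=7.6040, (cx,cy)=(0.3447,-0.9387)
member 3 (1-3): L=5.7199, (cx,cy)=(0.9993,-0.0367)
member 4 (2-3): L=7.5879, (cx,cy)=(0.4079,0.9130)
solve A·x = −loads:
  F[0-1] = -1363.0004 N (compression)
  F[0-2] = +348.1675 N (tension)
  F[1-2] = -1010.0965 N (compression)
  F[1-3] = -0.0000 N (tension)
  F[2-3] = +0.0000 N (tension)
  Rx@0 = +147.1000 N
  Ry@0 = +1269.8347 N
  Ry@2 = +948.1953 N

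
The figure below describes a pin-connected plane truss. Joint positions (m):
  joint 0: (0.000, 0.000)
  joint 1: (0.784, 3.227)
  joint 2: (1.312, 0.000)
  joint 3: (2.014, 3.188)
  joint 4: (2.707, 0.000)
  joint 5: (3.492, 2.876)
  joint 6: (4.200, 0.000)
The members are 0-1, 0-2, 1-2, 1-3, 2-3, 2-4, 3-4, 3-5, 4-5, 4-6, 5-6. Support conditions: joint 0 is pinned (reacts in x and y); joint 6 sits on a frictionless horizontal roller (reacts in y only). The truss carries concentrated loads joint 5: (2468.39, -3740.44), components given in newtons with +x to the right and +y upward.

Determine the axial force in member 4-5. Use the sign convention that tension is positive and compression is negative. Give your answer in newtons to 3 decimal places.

N=7 nodes, M=11 members, R=3 reactions → 2N=14, M+R=14
member 0 (0-1): L=3.3209, (cx,cy)=(0.2361,0.9717)
member 1 (0-2): L=1.3120, (cx,cy)=(1.0000,0.0000)
member 2 (1-2): L=3.2699, (cx,cy)=(0.1615,-0.9869)
member 3 (1-3): L=1.2306, (cx,cy)=(0.9995,-0.0317)
member 4 (2-3): L=3.2644, (cx,cy)=(0.2150,0.9766)
member 5 (2-4): L=1.3950, (cx,cy)=(1.0000,0.0000)
member 6 (3-4): L=3.2625, (cx,cy)=(0.2124,-0.9772)
member 7 (3-5): L=1.5106, (cx,cy)=(0.9784,-0.2065)
member 8 (4-5): L=2.9812, (cx,cy)=(0.2633,0.9647)
member 9 (4-6): L=1.4930, (cx,cy)=(1.0000,0.0000)
member 10 (5-6): L=2.9619, (cx,cy)=(0.2390,-0.9710)
solve A·x = −loads:
  F[0-1] = +1090.5549 N (tension)
  F[0-2] = +2210.9289 N (tension)
  F[1-2] = -1087.7346 N (compression)
  F[1-3] = +433.3178 N (tension)
  F[2-3] = +1099.1777 N (tension)
  F[2-4] = +1798.9131 N (tension)
  F[3-4] = -1288.2143 N (compression)
  F[3-5] = +963.8998 N (tension)
  F[4-5] = +1304.8653 N (tension)
  F[4-6] = +1181.6826 N (tension)
  F[5-6] = -4943.4793 N (compression)
  Rx@0 = -2468.3900 N
  Ry@0 = -1059.7281 N
  Ry@6 = +4800.1681 N

1304.865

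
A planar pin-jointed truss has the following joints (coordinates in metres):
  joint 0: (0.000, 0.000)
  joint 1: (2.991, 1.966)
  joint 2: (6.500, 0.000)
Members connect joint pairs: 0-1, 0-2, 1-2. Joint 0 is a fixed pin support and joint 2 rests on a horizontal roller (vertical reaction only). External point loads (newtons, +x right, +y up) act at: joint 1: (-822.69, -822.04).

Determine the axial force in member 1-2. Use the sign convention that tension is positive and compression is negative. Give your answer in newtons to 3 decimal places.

N=3 nodes, M=3 members, R=3 reactions → 2N=6, M+R=6
member 0 (0-1): L=3.5793, (cx,cy)=(0.8356,0.5493)
member 1 (0-2): L=6.5000, (cx,cy)=(1.0000,0.0000)
member 2 (1-2): L=4.0222, (cx,cy)=(0.8724,-0.4888)
solve A·x = −loads:
  F[0-1] = -1260.9534 N (compression)
  F[0-2] = +231.0171 N (tension)
  F[1-2] = -264.8051 N (compression)
  Rx@0 = +822.6900 N
  Ry@0 = +692.6072 N
  Ry@2 = +129.4328 N

-264.805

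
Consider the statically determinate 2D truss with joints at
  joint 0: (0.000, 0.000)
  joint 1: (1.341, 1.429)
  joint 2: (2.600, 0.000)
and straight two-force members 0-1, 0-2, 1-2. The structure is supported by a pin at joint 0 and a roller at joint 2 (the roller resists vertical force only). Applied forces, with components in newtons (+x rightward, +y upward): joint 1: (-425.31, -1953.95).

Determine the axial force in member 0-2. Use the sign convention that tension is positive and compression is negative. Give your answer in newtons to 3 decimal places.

N=3 nodes, M=3 members, R=3 reactions → 2N=6, M+R=6
member 0 (0-1): L=1.9597, (cx,cy)=(0.6843,0.7292)
member 1 (0-2): L=2.6000, (cx,cy)=(1.0000,0.0000)
member 2 (1-2): L=1.9045, (cx,cy)=(0.6611,-0.7503)
solve A·x = −loads:
  F[0-1] = -1618.0950 N (compression)
  F[0-2] = +681.9484 N (tension)
  F[1-2] = -1031.5894 N (compression)
  Rx@0 = +425.3100 N
  Ry@0 = +1179.9196 N
  Ry@2 = +774.0304 N

681.948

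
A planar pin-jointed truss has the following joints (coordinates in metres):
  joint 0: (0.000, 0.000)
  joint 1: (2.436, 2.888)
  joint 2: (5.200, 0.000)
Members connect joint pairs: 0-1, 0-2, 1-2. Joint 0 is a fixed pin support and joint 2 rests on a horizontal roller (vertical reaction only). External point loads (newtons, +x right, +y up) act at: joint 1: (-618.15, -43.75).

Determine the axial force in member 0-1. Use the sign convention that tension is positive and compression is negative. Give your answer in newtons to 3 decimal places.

-479.554

N=3 nodes, M=3 members, R=3 reactions → 2N=6, M+R=6
member 0 (0-1): L=3.7782, (cx,cy)=(0.6448,0.7644)
member 1 (0-2): L=5.2000, (cx,cy)=(1.0000,0.0000)
member 2 (1-2): L=3.9975, (cx,cy)=(0.6914,-0.7224)
solve A·x = −loads:
  F[0-1] = -479.5538 N (compression)
  F[0-2] = -308.9553 N (compression)
  F[1-2] = +446.8371 N (tension)
  Rx@0 = +618.1500 N
  Ry@0 = +366.5658 N
  Ry@2 = -322.8158 N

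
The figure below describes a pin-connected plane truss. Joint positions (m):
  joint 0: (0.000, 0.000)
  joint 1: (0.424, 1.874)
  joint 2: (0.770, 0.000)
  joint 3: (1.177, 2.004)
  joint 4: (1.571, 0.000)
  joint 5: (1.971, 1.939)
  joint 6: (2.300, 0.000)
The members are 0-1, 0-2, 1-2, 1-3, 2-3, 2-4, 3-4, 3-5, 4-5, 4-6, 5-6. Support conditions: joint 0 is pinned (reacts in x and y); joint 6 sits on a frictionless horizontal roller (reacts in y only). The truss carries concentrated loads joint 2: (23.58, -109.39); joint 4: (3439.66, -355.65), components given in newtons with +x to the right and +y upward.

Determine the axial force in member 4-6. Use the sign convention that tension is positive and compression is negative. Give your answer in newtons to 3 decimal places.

47.432

N=7 nodes, M=11 members, R=3 reactions → 2N=14, M+R=14
member 0 (0-1): L=1.9214, (cx,cy)=(0.2207,0.9753)
member 1 (0-2): L=0.7700, (cx,cy)=(1.0000,0.0000)
member 2 (1-2): L=1.9057, (cx,cy)=(0.1816,-0.9834)
member 3 (1-3): L=0.7641, (cx,cy)=(0.9854,0.1701)
member 4 (2-3): L=2.0449, (cx,cy)=(0.1990,0.9800)
member 5 (2-4): L=0.8010, (cx,cy)=(1.0000,0.0000)
member 6 (3-4): L=2.0424, (cx,cy)=(0.1929,-0.9812)
member 7 (3-5): L=0.7967, (cx,cy)=(0.9967,-0.0816)
member 8 (4-5): L=1.9798, (cx,cy)=(0.2020,0.9794)
member 9 (4-6): L=0.7290, (cx,cy)=(1.0000,0.0000)
member 10 (5-6): L=1.9667, (cx,cy)=(0.1673,-0.9859)
solve A·x = −loads:
  F[0-1] = -190.1823 N (compression)
  F[0-2] = +3505.2087 N (tension)
  F[1-2] = +175.6615 N (tension)
  F[1-3] = -74.9550 N (compression)
  F[2-3] = -64.6453 N (compression)
  F[2-4] = +3526.3887 N (tension)
  F[3-4] = +86.1836 N (tension)
  F[3-5] = -103.7005 N (compression)
  F[4-5] = +276.7934 N (tension)
  F[4-6] = +47.4320 N (tension)
  F[5-6] = -283.5417 N (compression)
  Rx@0 = -3463.2400 N
  Ry@0 = +185.4937 N
  Ry@6 = +279.5463 N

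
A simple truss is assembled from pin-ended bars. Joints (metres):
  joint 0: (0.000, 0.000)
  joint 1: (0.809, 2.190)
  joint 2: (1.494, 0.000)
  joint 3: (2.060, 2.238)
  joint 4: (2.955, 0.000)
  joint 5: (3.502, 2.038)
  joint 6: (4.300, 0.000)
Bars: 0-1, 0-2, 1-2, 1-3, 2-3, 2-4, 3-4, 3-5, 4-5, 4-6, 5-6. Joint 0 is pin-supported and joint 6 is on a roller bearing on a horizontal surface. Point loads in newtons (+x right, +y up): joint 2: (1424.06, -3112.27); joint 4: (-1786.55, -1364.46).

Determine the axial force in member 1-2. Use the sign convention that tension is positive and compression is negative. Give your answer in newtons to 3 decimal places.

2508.542

N=7 nodes, M=11 members, R=3 reactions → 2N=14, M+R=14
member 0 (0-1): L=2.3346, (cx,cy)=(0.3465,0.9380)
member 1 (0-2): L=1.4940, (cx,cy)=(1.0000,0.0000)
member 2 (1-2): L=2.2946, (cx,cy)=(0.2985,-0.9544)
member 3 (1-3): L=1.2519, (cx,cy)=(0.9993,0.0383)
member 4 (2-3): L=2.3085, (cx,cy)=(0.2452,0.9695)
member 5 (2-4): L=1.4610, (cx,cy)=(1.0000,0.0000)
member 6 (3-4): L=2.4103, (cx,cy)=(0.3713,-0.9285)
member 7 (3-5): L=1.4558, (cx,cy)=(0.9905,-0.1374)
member 8 (4-5): L=2.1101, (cx,cy)=(0.2592,0.9658)
member 9 (4-6): L=1.3450, (cx,cy)=(1.0000,0.0000)
member 10 (5-6): L=2.1887, (cx,cy)=(0.3646,-0.9312)
solve A·x = −loads:
  F[0-1] = -2620.0587 N (compression)
  F[0-2] = +545.4103 N (tension)
  F[1-2] = +2508.5424 N (tension)
  F[1-3] = -1657.9773 N (compression)
  F[2-3] = +740.7206 N (tension)
  F[2-4] = -311.4053 N (compression)
  F[3-4] = -513.0479 N (compression)
  F[3-5] = -1296.9374 N (compression)
  F[4-5] = +1905.9802 N (tension)
  F[4-6] = +790.5613 N (tension)
  F[5-6] = -2168.2616 N (compression)
  Rx@0 = +362.4900 N
  Ry@0 = +2457.7275 N
  Ry@6 = +2019.0025 N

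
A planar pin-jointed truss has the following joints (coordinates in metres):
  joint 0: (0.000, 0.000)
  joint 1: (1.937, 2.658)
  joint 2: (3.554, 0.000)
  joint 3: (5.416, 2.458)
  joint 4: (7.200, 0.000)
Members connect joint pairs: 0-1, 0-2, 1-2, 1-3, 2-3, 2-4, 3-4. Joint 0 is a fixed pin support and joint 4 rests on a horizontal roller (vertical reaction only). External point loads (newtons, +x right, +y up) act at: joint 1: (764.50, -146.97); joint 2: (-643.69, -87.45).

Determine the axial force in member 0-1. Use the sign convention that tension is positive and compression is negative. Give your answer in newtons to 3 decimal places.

N=5 nodes, M=7 members, R=3 reactions → 2N=10, M+R=10
member 0 (0-1): L=3.2889, (cx,cy)=(0.5889,0.8082)
member 1 (0-2): L=3.5540, (cx,cy)=(1.0000,0.0000)
member 2 (1-2): L=3.1112, (cx,cy)=(0.5197,-0.8543)
member 3 (1-3): L=3.4847, (cx,cy)=(0.9984,-0.0574)
member 4 (2-3): L=3.0836, (cx,cy)=(0.6038,0.7971)
member 5 (2-4): L=3.6460, (cx,cy)=(1.0000,0.0000)
member 6 (3-4): L=3.0372, (cx,cy)=(0.5874,-0.8093)
solve A·x = −loads:
  F[0-1] = +161.4922 N (tension)
  F[0-2] = +25.6993 N (tension)
  F[1-2] = -289.8919 N (compression)
  F[1-3] = -519.5795 N (compression)
  F[2-3] = +420.4094 N (tension)
  F[2-4] = +264.8661 N (tension)
  F[3-4] = -450.9216 N (compression)
  Rx@0 = -120.8100 N
  Ry@0 = -130.5132 N
  Ry@4 = +364.9332 N

161.492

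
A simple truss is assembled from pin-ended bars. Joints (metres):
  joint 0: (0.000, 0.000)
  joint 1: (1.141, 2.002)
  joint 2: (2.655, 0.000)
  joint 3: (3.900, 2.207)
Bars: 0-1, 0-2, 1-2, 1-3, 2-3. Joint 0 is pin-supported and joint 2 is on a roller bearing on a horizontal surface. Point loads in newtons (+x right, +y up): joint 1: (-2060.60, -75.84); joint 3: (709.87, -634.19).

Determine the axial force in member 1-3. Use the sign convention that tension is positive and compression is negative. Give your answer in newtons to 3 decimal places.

N=4 nodes, M=5 members, R=3 reactions → 2N=8, M+R=8
member 0 (0-1): L=2.3043, (cx,cy)=(0.4952,0.8688)
member 1 (0-2): L=2.6550, (cx,cy)=(1.0000,0.0000)
member 2 (1-2): L=2.5100, (cx,cy)=(0.6032,-0.7976)
member 3 (1-3): L=2.7666, (cx,cy)=(0.9973,0.0741)
member 4 (2-3): L=2.5339, (cx,cy)=(0.4913,0.8710)
solve A·x = −loads:
  F[0-1] = -816.7145 N (compression)
  F[0-2] = -946.3279 N (compression)
  F[1-2] = +898.3437 N (tension)
  F[1-3] = +1117.4046 N (tension)
  F[2-3] = -823.2018 N (compression)
  Rx@0 = +1350.7300 N
  Ry@0 = +709.5643 N
  Ry@2 = +0.4657 N

1117.405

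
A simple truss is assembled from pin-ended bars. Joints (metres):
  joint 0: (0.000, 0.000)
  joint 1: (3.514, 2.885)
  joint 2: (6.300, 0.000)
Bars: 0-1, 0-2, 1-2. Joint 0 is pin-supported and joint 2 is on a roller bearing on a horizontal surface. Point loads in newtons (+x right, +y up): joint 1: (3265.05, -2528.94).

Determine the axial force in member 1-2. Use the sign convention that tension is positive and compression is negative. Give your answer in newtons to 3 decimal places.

-4039.490

N=3 nodes, M=3 members, R=3 reactions → 2N=6, M+R=6
member 0 (0-1): L=4.5466, (cx,cy)=(0.7729,0.6345)
member 1 (0-2): L=6.3000, (cx,cy)=(1.0000,0.0000)
member 2 (1-2): L=4.0106, (cx,cy)=(0.6947,-0.7193)
solve A·x = −loads:
  F[0-1] = +593.8644 N (tension)
  F[0-2] = +2806.0593 N (tension)
  F[1-2] = -4039.4901 N (compression)
  Rx@0 = -3265.0500 N
  Ry@0 = -376.8321 N
  Ry@2 = +2905.7721 N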